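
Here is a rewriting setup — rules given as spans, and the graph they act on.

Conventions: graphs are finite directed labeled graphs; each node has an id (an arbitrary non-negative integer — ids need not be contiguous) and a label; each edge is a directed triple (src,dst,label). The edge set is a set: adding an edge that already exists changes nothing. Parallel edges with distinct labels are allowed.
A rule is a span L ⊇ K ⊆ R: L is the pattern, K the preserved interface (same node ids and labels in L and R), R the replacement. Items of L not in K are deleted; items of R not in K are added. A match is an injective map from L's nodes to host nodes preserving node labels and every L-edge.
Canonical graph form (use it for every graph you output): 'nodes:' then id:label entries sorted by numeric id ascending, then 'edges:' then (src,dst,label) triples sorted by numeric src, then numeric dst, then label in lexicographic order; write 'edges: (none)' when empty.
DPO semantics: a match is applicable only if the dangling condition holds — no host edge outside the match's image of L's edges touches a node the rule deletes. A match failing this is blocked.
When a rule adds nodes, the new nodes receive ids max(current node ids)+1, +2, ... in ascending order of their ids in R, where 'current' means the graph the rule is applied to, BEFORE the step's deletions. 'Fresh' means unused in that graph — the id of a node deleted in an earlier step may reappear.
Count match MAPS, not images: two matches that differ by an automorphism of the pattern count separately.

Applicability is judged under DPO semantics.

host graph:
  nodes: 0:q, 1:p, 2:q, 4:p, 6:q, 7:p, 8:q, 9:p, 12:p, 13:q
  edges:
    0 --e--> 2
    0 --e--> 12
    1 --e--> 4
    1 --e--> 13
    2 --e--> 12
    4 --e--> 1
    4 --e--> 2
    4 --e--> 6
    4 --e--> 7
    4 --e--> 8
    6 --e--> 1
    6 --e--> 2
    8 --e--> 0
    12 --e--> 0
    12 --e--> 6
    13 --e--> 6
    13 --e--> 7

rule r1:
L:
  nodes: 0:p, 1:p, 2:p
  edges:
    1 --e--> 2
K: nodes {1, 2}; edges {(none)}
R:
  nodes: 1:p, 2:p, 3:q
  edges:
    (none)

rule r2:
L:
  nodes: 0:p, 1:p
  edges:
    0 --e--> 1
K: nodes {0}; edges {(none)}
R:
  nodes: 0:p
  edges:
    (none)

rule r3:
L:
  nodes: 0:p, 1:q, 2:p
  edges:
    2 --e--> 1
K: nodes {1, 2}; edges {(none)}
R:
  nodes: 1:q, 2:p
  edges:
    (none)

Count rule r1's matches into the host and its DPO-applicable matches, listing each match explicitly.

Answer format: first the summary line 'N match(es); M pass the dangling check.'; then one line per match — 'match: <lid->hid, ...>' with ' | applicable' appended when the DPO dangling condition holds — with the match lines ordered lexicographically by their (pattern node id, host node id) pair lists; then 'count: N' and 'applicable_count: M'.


9 match(es); 3 pass the dangling check.
match: 0->1, 1->4, 2->7
match: 0->7, 1->1, 2->4
match: 0->7, 1->4, 2->1
match: 0->9, 1->1, 2->4 | applicable
match: 0->9, 1->4, 2->1 | applicable
match: 0->9, 1->4, 2->7 | applicable
match: 0->12, 1->1, 2->4
match: 0->12, 1->4, 2->1
match: 0->12, 1->4, 2->7
count: 9
applicable_count: 3


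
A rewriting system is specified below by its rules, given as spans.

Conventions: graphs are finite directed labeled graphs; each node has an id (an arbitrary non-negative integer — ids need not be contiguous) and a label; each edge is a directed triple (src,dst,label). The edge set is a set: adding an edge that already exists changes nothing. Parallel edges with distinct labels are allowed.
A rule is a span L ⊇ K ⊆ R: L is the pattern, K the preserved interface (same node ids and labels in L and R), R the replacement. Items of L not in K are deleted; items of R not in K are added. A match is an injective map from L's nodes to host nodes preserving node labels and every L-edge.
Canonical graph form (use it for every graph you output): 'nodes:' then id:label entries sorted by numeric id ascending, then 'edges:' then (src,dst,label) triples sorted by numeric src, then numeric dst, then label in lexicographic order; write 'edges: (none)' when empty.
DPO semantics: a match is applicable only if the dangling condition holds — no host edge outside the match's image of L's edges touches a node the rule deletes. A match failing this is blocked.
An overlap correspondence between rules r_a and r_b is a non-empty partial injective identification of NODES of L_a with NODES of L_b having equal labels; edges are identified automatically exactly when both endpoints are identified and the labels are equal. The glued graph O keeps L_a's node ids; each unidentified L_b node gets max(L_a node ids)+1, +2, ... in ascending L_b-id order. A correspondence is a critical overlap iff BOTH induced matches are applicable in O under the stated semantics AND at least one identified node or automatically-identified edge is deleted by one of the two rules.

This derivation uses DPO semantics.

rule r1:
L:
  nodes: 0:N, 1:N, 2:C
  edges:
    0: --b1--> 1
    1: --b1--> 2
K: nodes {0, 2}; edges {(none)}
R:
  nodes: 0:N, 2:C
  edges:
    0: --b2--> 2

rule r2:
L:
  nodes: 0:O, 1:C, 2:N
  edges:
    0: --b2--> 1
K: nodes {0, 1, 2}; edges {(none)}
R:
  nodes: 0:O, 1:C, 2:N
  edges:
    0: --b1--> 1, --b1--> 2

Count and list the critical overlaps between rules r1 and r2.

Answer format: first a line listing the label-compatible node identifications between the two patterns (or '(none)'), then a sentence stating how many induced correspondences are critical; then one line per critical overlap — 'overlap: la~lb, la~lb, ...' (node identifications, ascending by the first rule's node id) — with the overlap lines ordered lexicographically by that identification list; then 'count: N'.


label-compatible node identifications between L(r1) and L(r2): 0~2, 1~2, 2~1
2 of the induced correspondences are critical overlaps of r1 and r2.
overlap: 1~2
overlap: 1~2, 2~1
count: 2


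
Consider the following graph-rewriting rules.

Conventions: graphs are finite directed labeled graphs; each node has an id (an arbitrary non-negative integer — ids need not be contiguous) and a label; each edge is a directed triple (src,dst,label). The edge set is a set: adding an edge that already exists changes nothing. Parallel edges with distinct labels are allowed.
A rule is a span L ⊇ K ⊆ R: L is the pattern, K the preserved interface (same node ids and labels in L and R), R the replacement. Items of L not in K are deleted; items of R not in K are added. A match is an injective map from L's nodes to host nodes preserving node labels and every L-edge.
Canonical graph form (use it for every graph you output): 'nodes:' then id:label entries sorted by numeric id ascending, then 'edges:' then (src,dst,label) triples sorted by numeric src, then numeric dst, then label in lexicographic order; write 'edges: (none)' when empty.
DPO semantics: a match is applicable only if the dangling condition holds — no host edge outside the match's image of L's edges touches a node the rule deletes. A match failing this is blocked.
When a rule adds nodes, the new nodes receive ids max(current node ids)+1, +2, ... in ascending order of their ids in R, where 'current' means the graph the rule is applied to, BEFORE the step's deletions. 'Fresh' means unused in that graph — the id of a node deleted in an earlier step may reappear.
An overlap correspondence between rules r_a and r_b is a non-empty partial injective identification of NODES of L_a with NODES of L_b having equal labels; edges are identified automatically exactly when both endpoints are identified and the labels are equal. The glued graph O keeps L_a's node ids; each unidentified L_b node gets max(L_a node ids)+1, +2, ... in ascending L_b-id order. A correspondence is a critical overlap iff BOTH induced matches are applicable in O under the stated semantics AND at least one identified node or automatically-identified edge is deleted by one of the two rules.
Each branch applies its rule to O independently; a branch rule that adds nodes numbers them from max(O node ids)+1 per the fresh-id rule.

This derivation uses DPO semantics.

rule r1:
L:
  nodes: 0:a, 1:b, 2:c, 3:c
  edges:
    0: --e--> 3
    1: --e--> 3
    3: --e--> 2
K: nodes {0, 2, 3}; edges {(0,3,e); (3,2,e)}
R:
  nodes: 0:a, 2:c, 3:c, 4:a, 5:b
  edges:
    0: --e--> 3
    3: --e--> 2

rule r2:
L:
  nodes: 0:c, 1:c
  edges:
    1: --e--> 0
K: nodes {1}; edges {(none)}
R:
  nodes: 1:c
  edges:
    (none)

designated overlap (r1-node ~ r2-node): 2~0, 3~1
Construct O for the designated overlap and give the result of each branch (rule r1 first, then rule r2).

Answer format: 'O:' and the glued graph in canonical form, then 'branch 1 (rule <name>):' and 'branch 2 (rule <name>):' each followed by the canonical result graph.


O:
nodes: 0:a, 1:b, 2:c, 3:c
edges: (0,3,e); (1,3,e); (3,2,e)
branch 1 (rule r1):
nodes: 0:a, 2:c, 3:c, 4:a, 5:b
edges: (0,3,e); (3,2,e)
branch 2 (rule r2):
nodes: 0:a, 1:b, 3:c
edges: (0,3,e); (1,3,e)


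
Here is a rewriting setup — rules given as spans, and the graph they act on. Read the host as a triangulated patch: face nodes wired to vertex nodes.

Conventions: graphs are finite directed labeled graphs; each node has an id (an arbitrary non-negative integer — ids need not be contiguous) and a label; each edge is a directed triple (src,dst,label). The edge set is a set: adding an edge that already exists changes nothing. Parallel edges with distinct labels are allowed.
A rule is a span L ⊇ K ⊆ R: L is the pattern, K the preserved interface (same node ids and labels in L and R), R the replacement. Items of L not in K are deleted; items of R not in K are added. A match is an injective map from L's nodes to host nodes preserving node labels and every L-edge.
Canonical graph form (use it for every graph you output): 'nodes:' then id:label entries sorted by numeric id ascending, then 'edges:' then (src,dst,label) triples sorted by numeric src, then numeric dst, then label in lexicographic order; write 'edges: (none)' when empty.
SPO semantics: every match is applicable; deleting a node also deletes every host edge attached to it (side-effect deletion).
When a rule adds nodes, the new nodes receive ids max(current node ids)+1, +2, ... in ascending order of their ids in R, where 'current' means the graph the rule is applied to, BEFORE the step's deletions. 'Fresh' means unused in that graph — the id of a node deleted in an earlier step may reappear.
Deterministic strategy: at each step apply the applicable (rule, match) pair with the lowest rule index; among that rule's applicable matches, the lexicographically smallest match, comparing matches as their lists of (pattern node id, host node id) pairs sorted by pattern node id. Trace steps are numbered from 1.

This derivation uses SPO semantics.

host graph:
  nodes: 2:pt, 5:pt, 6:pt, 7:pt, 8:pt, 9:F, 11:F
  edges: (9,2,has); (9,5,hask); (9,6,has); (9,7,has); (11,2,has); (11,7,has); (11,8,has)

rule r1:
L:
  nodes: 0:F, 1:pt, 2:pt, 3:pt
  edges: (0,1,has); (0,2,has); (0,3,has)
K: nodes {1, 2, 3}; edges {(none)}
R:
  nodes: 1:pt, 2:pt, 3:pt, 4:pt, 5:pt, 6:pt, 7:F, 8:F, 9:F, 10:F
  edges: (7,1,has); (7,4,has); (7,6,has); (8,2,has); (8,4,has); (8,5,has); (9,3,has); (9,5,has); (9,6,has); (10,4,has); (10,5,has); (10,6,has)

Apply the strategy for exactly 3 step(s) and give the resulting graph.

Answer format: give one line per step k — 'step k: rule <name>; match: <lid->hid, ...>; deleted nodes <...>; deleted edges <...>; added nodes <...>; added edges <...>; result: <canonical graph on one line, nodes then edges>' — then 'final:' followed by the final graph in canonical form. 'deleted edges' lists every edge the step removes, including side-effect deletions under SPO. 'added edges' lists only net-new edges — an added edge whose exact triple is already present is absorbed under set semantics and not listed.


step 1: rule r1; match: 0->9, 1->2, 2->6, 3->7; deleted nodes 9; deleted edges (9,2,has); (9,5,hask); (9,6,has); (9,7,has); added nodes 12, 13, 14, 15, 16, 17, 18; added edges (15,2,has); (15,12,has); (15,14,has); (16,6,has); (16,12,has); (16,13,has); (17,7,has); (17,13,has); (17,14,has); (18,12,has); (18,13,has); (18,14,has); result: nodes: 2:pt, 5:pt, 6:pt, 7:pt, 8:pt, 11:F, 12:pt, 13:pt, 14:pt, 15:F, 16:F, 17:F, 18:F edges: (11,2,has); (11,7,has); (11,8,has); (15,2,has); (15,12,has); (15,14,has); (16,6,has); (16,12,has); (16,13,has); (17,7,has); (17,13,has); (17,14,has); (18,12,has); (18,13,has); (18,14,has)
step 2: rule r1; match: 0->11, 1->2, 2->7, 3->8; deleted nodes 11; deleted edges (11,2,has); (11,7,has); (11,8,has); added nodes 19, 20, 21, 22, 23, 24, 25; added edges (22,2,has); (22,19,has); (22,21,has); (23,7,has); (23,19,has); (23,20,has); (24,8,has); (24,20,has); (24,21,has); (25,19,has); (25,20,has); (25,21,has); result: nodes: 2:pt, 5:pt, 6:pt, 7:pt, 8:pt, 12:pt, 13:pt, 14:pt, 15:F, 16:F, 17:F, 18:F, 19:pt, 20:pt, 21:pt, 22:F, 23:F, 24:F, 25:F edges: (15,2,has); (15,12,has); (15,14,has); (16,6,has); (16,12,has); (16,13,has); (17,7,has); (17,13,has); (17,14,has); (18,12,has); (18,13,has); (18,14,has); (22,2,has); (22,19,has); (22,21,has); (23,7,has); (23,19,has); (23,20,has); (24,8,has); (24,20,has); (24,21,has); (25,19,has); (25,20,has); (25,21,has)
step 3: rule r1; match: 0->15, 1->2, 2->12, 3->14; deleted nodes 15; deleted edges (15,2,has); (15,12,has); (15,14,has); added nodes 26, 27, 28, 29, 30, 31, 32; added edges (29,2,has); (29,26,has); (29,28,has); (30,12,has); (30,26,has); (30,27,has); (31,14,has); (31,27,has); (31,28,has); (32,26,has); (32,27,has); (32,28,has); result: nodes: 2:pt, 5:pt, 6:pt, 7:pt, 8:pt, 12:pt, 13:pt, 14:pt, 16:F, 17:F, 18:F, 19:pt, 20:pt, 21:pt, 22:F, 23:F, 24:F, 25:F, 26:pt, 27:pt, 28:pt, 29:F, 30:F, 31:F, 32:F edges: (16,6,has); (16,12,has); (16,13,has); (17,7,has); (17,13,has); (17,14,has); (18,12,has); (18,13,has); (18,14,has); (22,2,has); (22,19,has); (22,21,has); (23,7,has); (23,19,has); (23,20,has); (24,8,has); (24,20,has); (24,21,has); (25,19,has); (25,20,has); (25,21,has); (29,2,has); (29,26,has); (29,28,has); (30,12,has); (30,26,has); (30,27,has); (31,14,has); (31,27,has); (31,28,has); (32,26,has); (32,27,has); (32,28,has)
final:
nodes: 2:pt, 5:pt, 6:pt, 7:pt, 8:pt, 12:pt, 13:pt, 14:pt, 16:F, 17:F, 18:F, 19:pt, 20:pt, 21:pt, 22:F, 23:F, 24:F, 25:F, 26:pt, 27:pt, 28:pt, 29:F, 30:F, 31:F, 32:F
edges: (16,6,has); (16,12,has); (16,13,has); (17,7,has); (17,13,has); (17,14,has); (18,12,has); (18,13,has); (18,14,has); (22,2,has); (22,19,has); (22,21,has); (23,7,has); (23,19,has); (23,20,has); (24,8,has); (24,20,has); (24,21,has); (25,19,has); (25,20,has); (25,21,has); (29,2,has); (29,26,has); (29,28,has); (30,12,has); (30,26,has); (30,27,has); (31,14,has); (31,27,has); (31,28,has); (32,26,has); (32,27,has); (32,28,has)


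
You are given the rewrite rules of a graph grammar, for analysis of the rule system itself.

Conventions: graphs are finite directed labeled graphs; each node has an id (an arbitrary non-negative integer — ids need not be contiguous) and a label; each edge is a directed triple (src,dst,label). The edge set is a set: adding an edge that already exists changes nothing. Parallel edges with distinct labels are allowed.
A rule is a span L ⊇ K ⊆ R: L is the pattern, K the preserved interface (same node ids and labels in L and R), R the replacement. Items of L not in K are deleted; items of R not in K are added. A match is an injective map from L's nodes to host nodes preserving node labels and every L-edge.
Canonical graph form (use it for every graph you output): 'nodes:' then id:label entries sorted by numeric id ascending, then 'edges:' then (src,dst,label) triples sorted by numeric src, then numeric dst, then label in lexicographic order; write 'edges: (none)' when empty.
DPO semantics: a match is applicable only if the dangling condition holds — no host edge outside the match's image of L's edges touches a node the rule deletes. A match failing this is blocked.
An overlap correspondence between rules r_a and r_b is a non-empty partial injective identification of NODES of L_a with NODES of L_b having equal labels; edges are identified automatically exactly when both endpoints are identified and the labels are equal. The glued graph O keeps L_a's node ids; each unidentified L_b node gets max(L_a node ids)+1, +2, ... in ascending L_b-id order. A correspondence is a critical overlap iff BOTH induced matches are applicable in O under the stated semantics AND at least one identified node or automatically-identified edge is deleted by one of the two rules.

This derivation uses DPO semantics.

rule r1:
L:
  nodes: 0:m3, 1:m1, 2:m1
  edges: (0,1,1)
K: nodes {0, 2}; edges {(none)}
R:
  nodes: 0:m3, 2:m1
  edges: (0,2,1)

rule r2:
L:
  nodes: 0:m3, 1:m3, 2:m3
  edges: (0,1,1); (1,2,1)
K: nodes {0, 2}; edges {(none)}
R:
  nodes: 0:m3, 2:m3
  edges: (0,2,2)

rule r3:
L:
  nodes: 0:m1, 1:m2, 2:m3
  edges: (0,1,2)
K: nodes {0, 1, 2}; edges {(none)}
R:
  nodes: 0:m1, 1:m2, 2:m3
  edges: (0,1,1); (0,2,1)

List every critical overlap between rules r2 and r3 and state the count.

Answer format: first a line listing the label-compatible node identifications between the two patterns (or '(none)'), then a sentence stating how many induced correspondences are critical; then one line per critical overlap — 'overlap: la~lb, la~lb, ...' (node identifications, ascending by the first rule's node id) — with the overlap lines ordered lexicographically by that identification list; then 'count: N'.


label-compatible node identifications between L(r2) and L(r3): 0~2, 1~2, 2~2
1 of the induced correspondences is a critical overlap of r2 and r3.
overlap: 1~2
count: 1


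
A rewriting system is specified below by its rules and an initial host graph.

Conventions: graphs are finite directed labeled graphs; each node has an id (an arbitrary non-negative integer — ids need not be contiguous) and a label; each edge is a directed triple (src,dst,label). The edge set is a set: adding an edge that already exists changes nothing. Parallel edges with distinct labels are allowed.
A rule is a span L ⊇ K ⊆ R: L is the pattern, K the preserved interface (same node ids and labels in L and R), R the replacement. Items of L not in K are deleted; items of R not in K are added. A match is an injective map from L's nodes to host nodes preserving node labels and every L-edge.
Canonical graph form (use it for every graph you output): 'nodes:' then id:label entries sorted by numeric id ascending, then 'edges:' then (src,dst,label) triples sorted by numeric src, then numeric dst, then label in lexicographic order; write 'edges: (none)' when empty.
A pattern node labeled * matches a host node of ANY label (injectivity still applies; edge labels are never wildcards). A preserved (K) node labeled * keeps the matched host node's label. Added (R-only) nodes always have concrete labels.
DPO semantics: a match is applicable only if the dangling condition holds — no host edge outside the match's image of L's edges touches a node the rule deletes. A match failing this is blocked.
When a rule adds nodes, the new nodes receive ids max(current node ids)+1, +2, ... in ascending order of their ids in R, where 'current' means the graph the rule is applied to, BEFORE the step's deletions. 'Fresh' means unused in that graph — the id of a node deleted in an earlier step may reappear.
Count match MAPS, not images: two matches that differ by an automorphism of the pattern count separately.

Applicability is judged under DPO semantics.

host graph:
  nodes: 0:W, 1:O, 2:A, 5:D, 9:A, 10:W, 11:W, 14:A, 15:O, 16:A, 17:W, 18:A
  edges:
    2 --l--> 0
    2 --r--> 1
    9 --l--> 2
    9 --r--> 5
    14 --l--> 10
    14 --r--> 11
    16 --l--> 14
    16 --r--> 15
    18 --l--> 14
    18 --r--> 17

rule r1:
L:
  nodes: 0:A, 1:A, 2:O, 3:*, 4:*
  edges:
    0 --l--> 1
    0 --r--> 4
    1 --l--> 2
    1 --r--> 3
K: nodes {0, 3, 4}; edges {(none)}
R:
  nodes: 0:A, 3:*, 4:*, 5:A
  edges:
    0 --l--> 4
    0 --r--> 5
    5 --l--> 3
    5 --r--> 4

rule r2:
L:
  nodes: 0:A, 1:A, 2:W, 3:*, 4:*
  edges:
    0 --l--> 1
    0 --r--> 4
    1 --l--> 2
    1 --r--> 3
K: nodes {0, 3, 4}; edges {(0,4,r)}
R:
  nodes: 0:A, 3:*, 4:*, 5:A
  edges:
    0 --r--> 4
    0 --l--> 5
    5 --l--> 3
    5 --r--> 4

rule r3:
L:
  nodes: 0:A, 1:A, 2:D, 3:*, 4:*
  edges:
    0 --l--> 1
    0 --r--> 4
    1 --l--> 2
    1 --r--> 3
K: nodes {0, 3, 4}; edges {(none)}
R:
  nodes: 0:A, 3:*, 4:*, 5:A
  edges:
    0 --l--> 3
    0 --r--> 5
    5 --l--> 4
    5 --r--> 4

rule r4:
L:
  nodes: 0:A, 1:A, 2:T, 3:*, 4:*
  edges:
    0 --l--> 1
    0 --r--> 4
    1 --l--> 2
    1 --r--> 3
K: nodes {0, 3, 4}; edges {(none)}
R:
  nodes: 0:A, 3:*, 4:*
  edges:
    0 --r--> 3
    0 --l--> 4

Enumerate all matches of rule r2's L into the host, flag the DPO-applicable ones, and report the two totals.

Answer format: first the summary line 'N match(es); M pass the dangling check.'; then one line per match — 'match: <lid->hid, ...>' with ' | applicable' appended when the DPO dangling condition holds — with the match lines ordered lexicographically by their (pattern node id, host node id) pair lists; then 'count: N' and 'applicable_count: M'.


3 match(es); 1 pass the dangling check.
match: 0->9, 1->2, 2->0, 3->1, 4->5 | applicable
match: 0->16, 1->14, 2->10, 3->11, 4->15
match: 0->18, 1->14, 2->10, 3->11, 4->17
count: 3
applicable_count: 1


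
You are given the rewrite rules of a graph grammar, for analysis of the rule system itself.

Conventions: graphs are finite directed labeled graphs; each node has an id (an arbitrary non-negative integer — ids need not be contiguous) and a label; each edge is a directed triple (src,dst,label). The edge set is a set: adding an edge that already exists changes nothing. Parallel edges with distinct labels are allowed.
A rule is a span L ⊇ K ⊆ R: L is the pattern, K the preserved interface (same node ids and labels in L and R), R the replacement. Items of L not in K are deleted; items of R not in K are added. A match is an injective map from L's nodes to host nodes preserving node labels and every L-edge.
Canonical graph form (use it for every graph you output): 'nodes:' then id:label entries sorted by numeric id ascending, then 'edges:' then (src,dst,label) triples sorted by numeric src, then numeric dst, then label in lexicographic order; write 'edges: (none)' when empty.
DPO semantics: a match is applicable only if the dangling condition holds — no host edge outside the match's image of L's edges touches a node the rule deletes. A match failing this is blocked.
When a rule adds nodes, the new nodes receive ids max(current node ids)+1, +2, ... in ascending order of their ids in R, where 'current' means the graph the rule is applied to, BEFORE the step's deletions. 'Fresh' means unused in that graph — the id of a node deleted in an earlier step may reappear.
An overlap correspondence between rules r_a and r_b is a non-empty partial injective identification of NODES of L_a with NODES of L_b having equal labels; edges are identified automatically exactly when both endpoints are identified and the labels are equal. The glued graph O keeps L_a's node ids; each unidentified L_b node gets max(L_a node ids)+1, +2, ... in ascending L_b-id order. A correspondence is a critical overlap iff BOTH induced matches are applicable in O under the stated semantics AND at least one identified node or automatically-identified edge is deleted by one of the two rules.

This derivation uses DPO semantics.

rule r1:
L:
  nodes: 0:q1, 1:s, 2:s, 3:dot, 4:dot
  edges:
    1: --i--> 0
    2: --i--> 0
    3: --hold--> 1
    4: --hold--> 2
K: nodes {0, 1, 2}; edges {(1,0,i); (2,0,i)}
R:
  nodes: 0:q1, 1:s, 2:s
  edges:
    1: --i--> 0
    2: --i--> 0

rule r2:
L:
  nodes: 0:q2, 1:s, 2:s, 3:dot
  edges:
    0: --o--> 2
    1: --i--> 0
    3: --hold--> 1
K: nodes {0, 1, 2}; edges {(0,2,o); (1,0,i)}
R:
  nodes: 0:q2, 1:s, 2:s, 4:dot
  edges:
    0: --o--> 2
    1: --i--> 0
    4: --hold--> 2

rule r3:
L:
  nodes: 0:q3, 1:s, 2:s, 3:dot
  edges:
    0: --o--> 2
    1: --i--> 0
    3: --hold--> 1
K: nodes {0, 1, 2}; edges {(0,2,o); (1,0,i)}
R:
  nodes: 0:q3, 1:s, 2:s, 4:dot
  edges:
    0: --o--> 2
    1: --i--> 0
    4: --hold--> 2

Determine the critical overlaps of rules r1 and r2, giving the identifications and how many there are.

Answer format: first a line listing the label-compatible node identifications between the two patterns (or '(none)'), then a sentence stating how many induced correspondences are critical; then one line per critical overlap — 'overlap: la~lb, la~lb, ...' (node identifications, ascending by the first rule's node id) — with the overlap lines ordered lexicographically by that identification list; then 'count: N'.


label-compatible node identifications between L(r1) and L(r2): 1~1, 1~2, 2~1, 2~2, 3~3, 4~3
4 of the induced correspondences are critical overlaps of r1 and r2.
overlap: 1~1, 2~2, 3~3
overlap: 1~1, 3~3
overlap: 1~2, 2~1, 4~3
overlap: 2~1, 4~3
count: 4


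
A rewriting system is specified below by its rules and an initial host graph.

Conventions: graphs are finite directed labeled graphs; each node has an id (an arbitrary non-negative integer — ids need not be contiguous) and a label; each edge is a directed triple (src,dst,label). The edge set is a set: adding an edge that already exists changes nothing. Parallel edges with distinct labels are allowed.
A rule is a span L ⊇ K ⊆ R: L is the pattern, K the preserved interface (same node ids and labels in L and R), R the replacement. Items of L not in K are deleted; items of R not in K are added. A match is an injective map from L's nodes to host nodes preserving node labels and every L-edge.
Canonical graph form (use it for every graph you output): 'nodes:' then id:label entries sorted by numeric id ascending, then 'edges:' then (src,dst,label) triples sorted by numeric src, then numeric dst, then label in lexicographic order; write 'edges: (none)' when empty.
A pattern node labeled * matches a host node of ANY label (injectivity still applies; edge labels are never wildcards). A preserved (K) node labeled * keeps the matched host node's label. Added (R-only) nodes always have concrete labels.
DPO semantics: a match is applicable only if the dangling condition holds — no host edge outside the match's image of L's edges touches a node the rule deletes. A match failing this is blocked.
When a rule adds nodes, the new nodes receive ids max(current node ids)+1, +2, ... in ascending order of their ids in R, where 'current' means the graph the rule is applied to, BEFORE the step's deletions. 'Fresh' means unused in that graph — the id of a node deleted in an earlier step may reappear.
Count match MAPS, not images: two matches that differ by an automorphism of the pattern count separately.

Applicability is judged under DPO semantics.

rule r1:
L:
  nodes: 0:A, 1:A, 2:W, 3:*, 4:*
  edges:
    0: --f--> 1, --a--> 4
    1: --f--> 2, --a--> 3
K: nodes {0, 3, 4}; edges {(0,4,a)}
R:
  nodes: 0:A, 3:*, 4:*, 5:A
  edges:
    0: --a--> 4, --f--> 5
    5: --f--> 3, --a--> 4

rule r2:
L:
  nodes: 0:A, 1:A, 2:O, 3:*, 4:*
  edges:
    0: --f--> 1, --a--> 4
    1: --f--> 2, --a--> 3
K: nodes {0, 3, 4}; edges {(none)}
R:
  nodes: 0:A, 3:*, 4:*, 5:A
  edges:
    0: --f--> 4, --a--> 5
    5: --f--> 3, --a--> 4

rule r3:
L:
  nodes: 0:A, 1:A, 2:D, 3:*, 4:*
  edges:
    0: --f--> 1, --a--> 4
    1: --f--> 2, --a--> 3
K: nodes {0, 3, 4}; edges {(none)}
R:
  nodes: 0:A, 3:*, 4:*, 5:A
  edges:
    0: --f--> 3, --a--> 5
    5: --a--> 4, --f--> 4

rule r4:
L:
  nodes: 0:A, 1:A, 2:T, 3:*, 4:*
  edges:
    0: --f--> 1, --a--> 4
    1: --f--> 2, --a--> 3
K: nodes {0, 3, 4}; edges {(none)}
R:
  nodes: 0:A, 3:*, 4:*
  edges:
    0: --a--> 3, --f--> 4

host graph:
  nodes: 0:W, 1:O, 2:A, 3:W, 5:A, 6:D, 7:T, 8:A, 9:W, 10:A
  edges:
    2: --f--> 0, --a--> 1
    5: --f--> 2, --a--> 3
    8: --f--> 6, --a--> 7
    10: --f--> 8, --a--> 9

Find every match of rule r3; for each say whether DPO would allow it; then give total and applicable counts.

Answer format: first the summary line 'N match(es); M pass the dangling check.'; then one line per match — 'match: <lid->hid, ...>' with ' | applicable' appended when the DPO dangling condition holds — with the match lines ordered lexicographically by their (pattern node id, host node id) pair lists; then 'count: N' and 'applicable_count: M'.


1 match(es); 1 pass the dangling check.
match: 0->10, 1->8, 2->6, 3->7, 4->9 | applicable
count: 1
applicable_count: 1


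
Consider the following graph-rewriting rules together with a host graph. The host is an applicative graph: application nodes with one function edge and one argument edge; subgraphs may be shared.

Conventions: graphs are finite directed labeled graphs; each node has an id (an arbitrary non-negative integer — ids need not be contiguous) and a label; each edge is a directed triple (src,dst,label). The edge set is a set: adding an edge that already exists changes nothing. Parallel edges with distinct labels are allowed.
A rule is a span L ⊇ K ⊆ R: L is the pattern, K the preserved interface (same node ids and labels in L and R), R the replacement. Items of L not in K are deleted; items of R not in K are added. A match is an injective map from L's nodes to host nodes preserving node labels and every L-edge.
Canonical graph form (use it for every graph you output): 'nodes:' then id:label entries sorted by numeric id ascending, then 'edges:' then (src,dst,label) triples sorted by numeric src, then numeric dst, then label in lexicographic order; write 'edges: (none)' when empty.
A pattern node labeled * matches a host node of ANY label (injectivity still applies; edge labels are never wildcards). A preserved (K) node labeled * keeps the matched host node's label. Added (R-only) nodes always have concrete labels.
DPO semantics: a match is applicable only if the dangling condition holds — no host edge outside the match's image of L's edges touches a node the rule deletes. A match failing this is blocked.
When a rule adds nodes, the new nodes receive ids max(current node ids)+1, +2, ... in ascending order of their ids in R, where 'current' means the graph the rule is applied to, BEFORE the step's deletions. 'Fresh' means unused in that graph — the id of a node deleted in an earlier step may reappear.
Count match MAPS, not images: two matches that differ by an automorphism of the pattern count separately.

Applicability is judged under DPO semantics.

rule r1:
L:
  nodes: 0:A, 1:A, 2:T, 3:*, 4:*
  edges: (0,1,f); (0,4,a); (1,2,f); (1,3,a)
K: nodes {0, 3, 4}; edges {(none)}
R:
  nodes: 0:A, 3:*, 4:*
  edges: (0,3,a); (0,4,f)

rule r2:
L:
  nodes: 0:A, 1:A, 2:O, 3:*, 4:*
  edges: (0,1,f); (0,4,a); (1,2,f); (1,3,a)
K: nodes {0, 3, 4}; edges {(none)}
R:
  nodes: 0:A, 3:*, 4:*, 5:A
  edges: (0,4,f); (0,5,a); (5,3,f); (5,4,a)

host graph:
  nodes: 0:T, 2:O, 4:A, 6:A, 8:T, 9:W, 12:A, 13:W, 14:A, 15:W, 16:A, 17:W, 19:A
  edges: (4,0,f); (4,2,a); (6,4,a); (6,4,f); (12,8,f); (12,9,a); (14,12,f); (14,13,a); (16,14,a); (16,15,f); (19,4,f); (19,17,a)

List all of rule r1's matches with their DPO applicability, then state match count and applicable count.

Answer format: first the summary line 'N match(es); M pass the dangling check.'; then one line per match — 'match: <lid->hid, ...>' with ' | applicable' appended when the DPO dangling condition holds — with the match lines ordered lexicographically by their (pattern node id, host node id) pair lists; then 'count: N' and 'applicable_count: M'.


2 match(es); 1 pass the dangling check.
match: 0->14, 1->12, 2->8, 3->9, 4->13 | applicable
match: 0->19, 1->4, 2->0, 3->2, 4->17
count: 2
applicable_count: 1


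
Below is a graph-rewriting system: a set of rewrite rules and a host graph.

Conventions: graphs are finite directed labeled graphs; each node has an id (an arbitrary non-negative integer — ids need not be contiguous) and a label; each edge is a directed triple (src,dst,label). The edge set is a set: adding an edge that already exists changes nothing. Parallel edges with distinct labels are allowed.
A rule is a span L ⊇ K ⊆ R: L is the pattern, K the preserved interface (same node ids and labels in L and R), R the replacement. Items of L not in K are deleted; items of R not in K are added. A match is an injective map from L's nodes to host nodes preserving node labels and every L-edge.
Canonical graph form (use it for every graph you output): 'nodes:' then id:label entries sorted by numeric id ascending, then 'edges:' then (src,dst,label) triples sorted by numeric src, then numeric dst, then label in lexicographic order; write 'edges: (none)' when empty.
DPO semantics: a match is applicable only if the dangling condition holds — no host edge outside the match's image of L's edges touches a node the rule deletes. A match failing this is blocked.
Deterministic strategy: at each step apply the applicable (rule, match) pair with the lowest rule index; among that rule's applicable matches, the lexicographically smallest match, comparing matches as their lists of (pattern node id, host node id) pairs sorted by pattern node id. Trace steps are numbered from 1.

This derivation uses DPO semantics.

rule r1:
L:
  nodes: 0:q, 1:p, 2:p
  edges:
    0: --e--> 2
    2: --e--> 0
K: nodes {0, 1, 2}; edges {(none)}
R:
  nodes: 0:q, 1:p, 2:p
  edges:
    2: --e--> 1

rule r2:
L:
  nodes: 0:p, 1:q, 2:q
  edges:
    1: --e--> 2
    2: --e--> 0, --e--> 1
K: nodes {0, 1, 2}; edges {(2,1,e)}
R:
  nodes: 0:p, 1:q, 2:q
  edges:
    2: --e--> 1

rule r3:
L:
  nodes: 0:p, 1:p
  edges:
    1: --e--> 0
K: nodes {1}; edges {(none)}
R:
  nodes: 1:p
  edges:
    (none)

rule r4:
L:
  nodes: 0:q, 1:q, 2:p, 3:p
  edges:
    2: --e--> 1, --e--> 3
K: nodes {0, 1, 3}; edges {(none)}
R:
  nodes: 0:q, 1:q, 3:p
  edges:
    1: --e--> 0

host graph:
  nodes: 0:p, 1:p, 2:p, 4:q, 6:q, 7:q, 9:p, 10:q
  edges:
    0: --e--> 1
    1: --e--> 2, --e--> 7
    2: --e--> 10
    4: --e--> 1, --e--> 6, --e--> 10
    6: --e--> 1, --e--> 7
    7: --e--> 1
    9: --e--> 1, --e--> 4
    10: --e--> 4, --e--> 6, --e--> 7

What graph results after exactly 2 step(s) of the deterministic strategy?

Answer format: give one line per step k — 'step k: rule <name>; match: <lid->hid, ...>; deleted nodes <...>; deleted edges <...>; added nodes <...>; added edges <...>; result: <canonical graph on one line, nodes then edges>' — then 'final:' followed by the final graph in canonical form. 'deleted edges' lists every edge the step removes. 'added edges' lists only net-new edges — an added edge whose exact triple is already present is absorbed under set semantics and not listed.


step 1: rule r1; match: 0->7, 1->0, 2->1; deleted nodes (none); deleted edges (1,7,e); (7,1,e); added nodes (none); added edges (1,0,e); result: nodes: 0:p, 1:p, 2:p, 4:q, 6:q, 7:q, 9:p, 10:q edges: (0,1,e); (1,0,e); (1,2,e); (2,10,e); (4,1,e); (4,6,e); (4,10,e); (6,1,e); (6,7,e); (9,1,e); (9,4,e); (10,4,e); (10,6,e); (10,7,e)
step 2: rule r2; match: 0->1, 1->10, 2->4; deleted nodes (none); deleted edges (4,1,e); (10,4,e); added nodes (none); added edges (none); result: nodes: 0:p, 1:p, 2:p, 4:q, 6:q, 7:q, 9:p, 10:q edges: (0,1,e); (1,0,e); (1,2,e); (2,10,e); (4,6,e); (4,10,e); (6,1,e); (6,7,e); (9,1,e); (9,4,e); (10,6,e); (10,7,e)
final:
nodes: 0:p, 1:p, 2:p, 4:q, 6:q, 7:q, 9:p, 10:q
edges: (0,1,e); (1,0,e); (1,2,e); (2,10,e); (4,6,e); (4,10,e); (6,1,e); (6,7,e); (9,1,e); (9,4,e); (10,6,e); (10,7,e)


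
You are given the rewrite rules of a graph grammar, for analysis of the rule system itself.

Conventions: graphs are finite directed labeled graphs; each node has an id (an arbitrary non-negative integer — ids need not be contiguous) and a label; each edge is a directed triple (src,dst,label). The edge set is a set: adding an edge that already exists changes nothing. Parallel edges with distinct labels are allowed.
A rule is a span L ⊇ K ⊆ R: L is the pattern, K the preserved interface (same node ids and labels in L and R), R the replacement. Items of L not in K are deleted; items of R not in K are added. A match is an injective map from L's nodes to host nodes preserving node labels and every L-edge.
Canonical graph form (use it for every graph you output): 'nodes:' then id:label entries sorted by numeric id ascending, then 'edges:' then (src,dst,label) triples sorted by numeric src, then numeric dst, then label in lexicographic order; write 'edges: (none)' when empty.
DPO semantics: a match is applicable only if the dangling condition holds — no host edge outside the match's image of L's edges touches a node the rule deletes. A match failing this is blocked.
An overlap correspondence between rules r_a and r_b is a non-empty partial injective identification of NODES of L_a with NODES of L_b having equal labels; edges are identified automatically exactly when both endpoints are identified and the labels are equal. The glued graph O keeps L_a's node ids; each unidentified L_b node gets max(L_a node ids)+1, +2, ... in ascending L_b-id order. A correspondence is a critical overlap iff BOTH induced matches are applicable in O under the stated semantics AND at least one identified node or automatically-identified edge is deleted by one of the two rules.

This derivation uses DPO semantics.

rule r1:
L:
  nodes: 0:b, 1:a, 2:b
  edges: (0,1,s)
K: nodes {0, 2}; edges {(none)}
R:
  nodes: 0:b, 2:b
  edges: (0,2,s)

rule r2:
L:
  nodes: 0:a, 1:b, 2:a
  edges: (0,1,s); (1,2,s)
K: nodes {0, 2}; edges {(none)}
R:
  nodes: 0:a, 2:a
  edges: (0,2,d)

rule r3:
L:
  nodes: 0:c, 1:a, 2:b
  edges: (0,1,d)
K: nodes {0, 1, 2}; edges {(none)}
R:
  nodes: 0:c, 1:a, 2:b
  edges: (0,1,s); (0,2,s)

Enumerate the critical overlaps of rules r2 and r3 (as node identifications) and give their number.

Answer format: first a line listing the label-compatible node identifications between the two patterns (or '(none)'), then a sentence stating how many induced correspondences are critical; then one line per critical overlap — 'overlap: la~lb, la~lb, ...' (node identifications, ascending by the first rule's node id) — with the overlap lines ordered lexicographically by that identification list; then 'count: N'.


label-compatible node identifications between L(r2) and L(r3): 0~1, 1~2, 2~1
3 of the induced correspondences are critical overlaps of r2 and r3.
overlap: 0~1, 1~2
overlap: 1~2
overlap: 1~2, 2~1
count: 3


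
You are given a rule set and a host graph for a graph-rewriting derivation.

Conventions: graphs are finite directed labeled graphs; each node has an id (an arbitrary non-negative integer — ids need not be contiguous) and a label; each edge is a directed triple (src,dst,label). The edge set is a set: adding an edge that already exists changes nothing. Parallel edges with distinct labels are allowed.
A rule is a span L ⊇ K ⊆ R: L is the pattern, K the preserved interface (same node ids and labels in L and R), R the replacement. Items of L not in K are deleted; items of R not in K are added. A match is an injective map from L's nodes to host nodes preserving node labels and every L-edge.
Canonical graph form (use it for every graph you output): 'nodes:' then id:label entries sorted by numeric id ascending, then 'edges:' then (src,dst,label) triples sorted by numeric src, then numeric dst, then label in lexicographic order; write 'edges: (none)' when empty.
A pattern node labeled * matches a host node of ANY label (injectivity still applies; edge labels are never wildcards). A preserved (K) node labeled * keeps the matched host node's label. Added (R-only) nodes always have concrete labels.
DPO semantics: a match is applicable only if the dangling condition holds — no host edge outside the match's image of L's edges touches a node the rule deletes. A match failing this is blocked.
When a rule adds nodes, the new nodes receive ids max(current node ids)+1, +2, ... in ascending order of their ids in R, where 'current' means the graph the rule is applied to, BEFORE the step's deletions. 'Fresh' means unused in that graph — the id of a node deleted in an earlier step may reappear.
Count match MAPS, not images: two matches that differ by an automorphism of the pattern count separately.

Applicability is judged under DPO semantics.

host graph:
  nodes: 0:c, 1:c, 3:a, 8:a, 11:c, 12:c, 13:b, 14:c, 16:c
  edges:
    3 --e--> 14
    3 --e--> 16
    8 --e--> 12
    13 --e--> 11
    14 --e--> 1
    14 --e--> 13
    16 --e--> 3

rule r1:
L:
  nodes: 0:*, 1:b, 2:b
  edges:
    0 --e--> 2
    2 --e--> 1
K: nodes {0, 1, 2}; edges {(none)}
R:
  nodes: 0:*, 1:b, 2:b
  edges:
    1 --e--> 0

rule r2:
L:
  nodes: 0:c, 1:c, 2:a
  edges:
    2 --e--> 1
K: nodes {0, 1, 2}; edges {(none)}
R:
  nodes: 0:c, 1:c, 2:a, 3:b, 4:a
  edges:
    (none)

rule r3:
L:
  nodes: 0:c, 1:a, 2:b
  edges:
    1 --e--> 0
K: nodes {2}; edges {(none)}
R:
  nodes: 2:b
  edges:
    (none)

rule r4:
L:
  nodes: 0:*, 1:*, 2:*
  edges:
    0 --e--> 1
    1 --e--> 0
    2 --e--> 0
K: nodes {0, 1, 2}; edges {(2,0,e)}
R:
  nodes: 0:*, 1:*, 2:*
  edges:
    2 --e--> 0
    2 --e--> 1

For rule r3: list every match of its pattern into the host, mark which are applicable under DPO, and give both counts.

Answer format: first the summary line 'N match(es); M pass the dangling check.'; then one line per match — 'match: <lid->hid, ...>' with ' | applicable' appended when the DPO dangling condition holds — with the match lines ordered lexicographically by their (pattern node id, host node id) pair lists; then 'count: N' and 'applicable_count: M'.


3 match(es); 1 pass the dangling check.
match: 0->12, 1->8, 2->13 | applicable
match: 0->14, 1->3, 2->13
match: 0->16, 1->3, 2->13
count: 3
applicable_count: 1
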